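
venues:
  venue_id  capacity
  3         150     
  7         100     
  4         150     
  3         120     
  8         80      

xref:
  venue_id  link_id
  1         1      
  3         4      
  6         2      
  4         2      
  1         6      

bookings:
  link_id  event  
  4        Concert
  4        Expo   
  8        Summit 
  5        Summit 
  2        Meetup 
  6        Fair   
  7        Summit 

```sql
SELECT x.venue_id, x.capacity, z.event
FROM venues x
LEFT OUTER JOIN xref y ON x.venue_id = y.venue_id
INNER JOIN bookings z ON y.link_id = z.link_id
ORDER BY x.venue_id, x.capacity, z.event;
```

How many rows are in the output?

Evaluate left to right. First `venues x LEFT JOIN xref y` on venue_id: 5 row(s).
Then INNER JOIN `bookings z` on link_id: keep only rows whose y.link_id appears in z.
Result: 5 row(s).

5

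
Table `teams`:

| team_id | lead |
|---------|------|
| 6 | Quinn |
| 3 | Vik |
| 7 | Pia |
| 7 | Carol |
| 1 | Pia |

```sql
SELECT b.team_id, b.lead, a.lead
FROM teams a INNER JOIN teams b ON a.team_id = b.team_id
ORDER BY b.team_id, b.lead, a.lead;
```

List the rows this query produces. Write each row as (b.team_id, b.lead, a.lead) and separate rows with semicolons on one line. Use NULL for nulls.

INNER JOIN keeps only pairs where the ON condition holds.
Matching on a.team_id = b.team_id.
- a[0] team_id=6 → 1 match(es) in b → 1 row(s).
- a[1] team_id=3 → 1 match(es) in b → 1 row(s).
- a[2] team_id=7 → 2 match(es) in b → 2 row(s).
- a[3] team_id=7 → 2 match(es) in b → 2 row(s).
- a[4] team_id=1 → 1 match(es) in b → 1 row(s).
After projecting and ordering:
b.team_id | b.lead | a.lead
1 | Pia | Pia
3 | Vik | Vik
6 | Quinn | Quinn
7 | Carol | Carol
7 | Carol | Pia
7 | Pia | Carol
7 | Pia | Pia

(1, Pia, Pia); (3, Vik, Vik); (6, Quinn, Quinn); (7, Carol, Carol); (7, Carol, Pia); (7, Pia, Carol); (7, Pia, Pia)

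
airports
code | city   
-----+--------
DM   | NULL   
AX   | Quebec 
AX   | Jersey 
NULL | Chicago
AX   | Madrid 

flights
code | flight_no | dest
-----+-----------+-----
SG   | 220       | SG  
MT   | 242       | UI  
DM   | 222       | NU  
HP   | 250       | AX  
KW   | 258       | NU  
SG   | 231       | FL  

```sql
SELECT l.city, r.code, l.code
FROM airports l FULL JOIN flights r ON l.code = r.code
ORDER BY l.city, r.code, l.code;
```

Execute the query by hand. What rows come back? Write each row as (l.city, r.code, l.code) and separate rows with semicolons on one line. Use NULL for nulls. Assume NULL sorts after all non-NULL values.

(Chicago, NULL, NULL); (Jersey, NULL, AX); (Madrid, NULL, AX); (Quebec, NULL, AX); (NULL, DM, DM); (NULL, HP, NULL); (NULL, KW, NULL); (NULL, MT, NULL); (NULL, SG, NULL); (NULL, SG, NULL)

FULL OUTER JOIN keeps every row from both sides; unmatched rows get NULL for the other side's columns.
Matching on l.code = r.code. A NULL in a compared column never satisfies the condition.
- l[0] code=DM → 1 match(es) in r → 1 row(s).
- l[1] code=AX → no match; kept with NULLs on the r side.
- l[2] code=AX → no match; kept with NULLs on the r side.
- l[3] code=NULL → no match; kept with NULLs on the r side.
- l[4] code=AX → no match; kept with NULLs on the r side.
- 5 r row(s) had no l match → kept, l columns NULL.
After projecting and ordering:
l.city | r.code | l.code
Chicago | NULL | NULL
Jersey | NULL | AX
Madrid | NULL | AX
Quebec | NULL | AX
NULL | DM | DM
NULL | HP | NULL
NULL | KW | NULL
NULL | MT | NULL
NULL | SG | NULL
NULL | SG | NULL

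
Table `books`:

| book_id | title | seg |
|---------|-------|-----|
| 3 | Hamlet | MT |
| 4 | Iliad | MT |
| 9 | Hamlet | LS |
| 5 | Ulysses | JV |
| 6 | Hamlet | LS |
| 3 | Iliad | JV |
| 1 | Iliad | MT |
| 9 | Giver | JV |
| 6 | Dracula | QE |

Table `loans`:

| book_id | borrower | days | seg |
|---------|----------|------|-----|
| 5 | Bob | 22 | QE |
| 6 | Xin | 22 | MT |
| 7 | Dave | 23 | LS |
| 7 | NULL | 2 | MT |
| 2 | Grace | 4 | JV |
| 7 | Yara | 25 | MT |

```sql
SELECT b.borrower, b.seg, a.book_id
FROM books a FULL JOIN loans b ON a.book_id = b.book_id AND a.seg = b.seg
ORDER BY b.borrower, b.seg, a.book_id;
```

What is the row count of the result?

FULL OUTER JOIN keeps every row from both sides; unmatched rows get NULL for the other side's columns.
Matching on a.book_id = b.book_id AND a.seg = b.seg.
Matched pairs: 0; unmatched a rows kept: 9; unmatched b rows kept: 6.
Total: 0 matched + 15 padded = 15 rows.

15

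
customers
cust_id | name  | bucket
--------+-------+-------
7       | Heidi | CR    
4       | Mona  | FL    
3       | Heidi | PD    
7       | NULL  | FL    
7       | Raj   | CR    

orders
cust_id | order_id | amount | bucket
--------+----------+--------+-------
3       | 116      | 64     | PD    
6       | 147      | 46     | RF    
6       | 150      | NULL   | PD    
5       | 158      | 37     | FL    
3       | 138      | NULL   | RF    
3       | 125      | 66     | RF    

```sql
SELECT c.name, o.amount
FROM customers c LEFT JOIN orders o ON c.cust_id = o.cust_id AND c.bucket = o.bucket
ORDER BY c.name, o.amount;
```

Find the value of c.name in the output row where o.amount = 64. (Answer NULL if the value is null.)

LEFT JOIN keeps every row from `customers`; unmatched rows get NULL for `orders`'s columns.
Matching on c.cust_id = o.cust_id AND c.bucket = o.bucket.
Matched pairs: 1; unmatched c rows kept: 4.

Heidi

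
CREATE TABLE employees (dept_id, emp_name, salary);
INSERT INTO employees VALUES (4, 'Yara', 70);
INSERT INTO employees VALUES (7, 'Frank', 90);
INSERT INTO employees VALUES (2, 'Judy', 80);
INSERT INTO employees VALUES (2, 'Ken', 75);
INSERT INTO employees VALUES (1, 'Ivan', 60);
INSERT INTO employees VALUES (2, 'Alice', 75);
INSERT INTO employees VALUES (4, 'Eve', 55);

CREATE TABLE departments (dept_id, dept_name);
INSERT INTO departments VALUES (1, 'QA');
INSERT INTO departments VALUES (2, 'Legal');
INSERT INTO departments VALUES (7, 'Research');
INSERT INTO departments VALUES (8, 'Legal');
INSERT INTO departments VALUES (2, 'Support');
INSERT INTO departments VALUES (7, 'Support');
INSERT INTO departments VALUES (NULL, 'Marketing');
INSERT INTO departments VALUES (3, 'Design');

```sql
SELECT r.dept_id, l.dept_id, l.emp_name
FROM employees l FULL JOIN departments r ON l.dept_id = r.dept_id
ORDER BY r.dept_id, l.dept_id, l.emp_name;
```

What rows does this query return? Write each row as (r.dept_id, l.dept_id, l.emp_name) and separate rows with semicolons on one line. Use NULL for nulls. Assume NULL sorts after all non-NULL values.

(1, 1, Ivan); (2, 2, Alice); (2, 2, Alice); (2, 2, Judy); (2, 2, Judy); (2, 2, Ken); (2, 2, Ken); (3, NULL, NULL); (7, 7, Frank); (7, 7, Frank); (8, NULL, NULL); (NULL, 4, Eve); (NULL, 4, Yara); (NULL, NULL, NULL)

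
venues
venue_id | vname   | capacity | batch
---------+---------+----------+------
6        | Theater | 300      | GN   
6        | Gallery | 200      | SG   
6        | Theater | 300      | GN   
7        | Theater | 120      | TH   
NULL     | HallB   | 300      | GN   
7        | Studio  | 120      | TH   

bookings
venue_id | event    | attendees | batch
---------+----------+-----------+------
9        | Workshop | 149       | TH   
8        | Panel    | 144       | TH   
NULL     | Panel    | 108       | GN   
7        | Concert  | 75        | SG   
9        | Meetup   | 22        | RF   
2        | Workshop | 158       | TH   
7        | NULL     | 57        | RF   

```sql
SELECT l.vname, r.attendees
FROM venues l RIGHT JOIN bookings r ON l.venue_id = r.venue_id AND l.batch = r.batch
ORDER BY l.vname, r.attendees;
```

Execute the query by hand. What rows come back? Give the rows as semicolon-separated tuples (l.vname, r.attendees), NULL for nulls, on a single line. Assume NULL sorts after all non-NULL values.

RIGHT JOIN keeps every row from `bookings`; unmatched rows get NULL for `venues`'s columns.
Matching on l.venue_id = r.venue_id AND l.batch = r.batch. A NULL in a compared column never satisfies the condition.
- l[0] venue_id=6, batch=GN → no match.
- l[1] venue_id=6, batch=SG → no match.
- l[2] venue_id=6, batch=GN → no match.
- l[3] venue_id=7, batch=TH → no match.
- l[4] venue_id=NULL, batch=GN → no match.
- l[5] venue_id=7, batch=TH → no match.
- 7 r row(s) had no l match → kept, l columns NULL.
After projecting and ordering:
l.vname | r.attendees
NULL | 22
NULL | 57
NULL | 75
NULL | 108
NULL | 144
NULL | 149
NULL | 158

(NULL, 22); (NULL, 57); (NULL, 75); (NULL, 108); (NULL, 144); (NULL, 149); (NULL, 158)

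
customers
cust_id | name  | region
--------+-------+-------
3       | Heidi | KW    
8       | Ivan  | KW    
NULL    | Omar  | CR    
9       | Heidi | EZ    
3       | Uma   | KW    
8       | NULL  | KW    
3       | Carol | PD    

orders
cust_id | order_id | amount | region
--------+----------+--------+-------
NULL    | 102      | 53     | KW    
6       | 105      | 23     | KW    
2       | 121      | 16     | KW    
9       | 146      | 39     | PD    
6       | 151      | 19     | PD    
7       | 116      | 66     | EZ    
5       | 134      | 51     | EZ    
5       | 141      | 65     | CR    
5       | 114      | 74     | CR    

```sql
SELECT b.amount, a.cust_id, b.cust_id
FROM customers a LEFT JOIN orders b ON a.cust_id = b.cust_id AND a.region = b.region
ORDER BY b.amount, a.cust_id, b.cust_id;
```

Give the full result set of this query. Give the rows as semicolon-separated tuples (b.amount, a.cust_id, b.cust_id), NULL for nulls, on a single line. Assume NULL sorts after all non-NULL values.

LEFT JOIN keeps every row from `customers`; unmatched rows get NULL for `orders`'s columns.
Matching on a.cust_id = b.cust_id AND a.region = b.region. A NULL in a compared column never satisfies the condition.
Matched pairs: 0; unmatched a rows kept: 7.

(NULL, 3, NULL); (NULL, 3, NULL); (NULL, 3, NULL); (NULL, 8, NULL); (NULL, 8, NULL); (NULL, 9, NULL); (NULL, NULL, NULL)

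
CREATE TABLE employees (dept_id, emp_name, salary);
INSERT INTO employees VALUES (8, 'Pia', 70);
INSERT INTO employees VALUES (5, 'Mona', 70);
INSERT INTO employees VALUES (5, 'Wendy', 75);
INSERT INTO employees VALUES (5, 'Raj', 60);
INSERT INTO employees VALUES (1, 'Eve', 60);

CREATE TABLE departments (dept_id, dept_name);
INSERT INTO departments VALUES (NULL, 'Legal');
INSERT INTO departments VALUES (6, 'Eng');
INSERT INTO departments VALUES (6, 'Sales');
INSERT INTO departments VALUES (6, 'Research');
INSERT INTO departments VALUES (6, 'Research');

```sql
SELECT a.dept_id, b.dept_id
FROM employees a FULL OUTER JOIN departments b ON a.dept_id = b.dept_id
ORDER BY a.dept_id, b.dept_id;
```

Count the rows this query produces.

10

FULL OUTER JOIN keeps every row from both sides; unmatched rows get NULL for the other side's columns.
Matching on a.dept_id = b.dept_id. A NULL in a compared column never satisfies the condition.
- a[0] dept_id=8 → no match; kept with NULLs on the b side.
- a[1] dept_id=5 → no match; kept with NULLs on the b side.
- a[2] dept_id=5 → no match; kept with NULLs on the b side.
- a[3] dept_id=5 → no match; kept with NULLs on the b side.
- a[4] dept_id=1 → no match; kept with NULLs on the b side.
- plus 5 unmatched b row(s), each kept with NULL a columns.
Total: 0 matched + 10 padded = 10 rows.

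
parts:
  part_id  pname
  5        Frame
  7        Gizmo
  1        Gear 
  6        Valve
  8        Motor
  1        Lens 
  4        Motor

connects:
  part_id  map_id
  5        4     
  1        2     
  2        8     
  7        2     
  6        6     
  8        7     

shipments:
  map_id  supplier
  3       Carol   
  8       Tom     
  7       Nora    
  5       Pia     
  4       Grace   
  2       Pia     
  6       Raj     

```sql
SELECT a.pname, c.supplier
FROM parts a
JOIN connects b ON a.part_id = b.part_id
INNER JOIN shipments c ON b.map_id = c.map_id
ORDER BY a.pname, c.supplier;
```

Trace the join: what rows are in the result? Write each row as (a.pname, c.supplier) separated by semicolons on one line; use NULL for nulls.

Joins associate left-to-right: parts INNER JOIN connects on part_id gives 6 intermediate row(s).
Then INNER JOIN `shipments c` on map_id: keep only rows whose b.map_id appears in c.

(Frame, Grace); (Gear, Pia); (Gizmo, Pia); (Lens, Pia); (Motor, Nora); (Valve, Raj)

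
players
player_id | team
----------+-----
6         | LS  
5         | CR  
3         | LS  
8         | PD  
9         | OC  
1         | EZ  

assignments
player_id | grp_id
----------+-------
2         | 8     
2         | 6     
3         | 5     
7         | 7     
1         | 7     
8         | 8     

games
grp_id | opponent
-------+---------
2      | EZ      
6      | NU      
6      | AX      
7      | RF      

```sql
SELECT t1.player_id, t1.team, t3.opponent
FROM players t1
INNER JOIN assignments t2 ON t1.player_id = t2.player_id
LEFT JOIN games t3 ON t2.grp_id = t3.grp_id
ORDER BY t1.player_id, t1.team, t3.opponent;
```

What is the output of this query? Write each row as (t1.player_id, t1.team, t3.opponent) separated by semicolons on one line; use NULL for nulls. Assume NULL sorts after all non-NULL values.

Evaluate left to right. First `players t1 INNER JOIN assignments t2` on player_id: 3 row(s).
Then LEFT JOIN `games t3` on grp_id: each of those 3 rows is kept; rows whose t2.grp_id has no match in t3 get NULL for t3's columns.

(1, EZ, RF); (3, LS, NULL); (8, PD, NULL)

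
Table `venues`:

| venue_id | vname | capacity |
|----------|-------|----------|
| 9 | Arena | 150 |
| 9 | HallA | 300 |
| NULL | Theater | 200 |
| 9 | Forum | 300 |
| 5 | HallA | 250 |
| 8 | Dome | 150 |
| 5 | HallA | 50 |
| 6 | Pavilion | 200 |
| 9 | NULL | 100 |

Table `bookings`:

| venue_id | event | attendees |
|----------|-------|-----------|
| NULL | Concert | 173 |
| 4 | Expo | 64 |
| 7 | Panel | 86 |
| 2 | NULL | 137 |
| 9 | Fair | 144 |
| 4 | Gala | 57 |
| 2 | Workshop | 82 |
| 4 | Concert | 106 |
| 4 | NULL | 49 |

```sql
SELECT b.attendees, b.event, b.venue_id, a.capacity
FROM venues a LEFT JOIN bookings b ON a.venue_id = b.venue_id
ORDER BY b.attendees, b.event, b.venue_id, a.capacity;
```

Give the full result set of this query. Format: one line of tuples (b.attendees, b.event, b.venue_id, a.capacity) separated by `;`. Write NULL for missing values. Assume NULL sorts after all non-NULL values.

(144, Fair, 9, 100); (144, Fair, 9, 150); (144, Fair, 9, 300); (144, Fair, 9, 300); (NULL, NULL, NULL, 50); (NULL, NULL, NULL, 150); (NULL, NULL, NULL, 200); (NULL, NULL, NULL, 200); (NULL, NULL, NULL, 250)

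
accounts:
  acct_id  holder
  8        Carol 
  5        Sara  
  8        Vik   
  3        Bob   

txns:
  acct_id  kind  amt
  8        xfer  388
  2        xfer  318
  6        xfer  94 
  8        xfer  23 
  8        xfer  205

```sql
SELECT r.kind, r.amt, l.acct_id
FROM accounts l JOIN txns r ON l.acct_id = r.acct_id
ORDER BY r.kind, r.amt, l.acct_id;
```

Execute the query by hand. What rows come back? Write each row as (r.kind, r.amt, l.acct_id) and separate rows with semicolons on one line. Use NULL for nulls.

(xfer, 23, 8); (xfer, 23, 8); (xfer, 205, 8); (xfer, 205, 8); (xfer, 388, 8); (xfer, 388, 8)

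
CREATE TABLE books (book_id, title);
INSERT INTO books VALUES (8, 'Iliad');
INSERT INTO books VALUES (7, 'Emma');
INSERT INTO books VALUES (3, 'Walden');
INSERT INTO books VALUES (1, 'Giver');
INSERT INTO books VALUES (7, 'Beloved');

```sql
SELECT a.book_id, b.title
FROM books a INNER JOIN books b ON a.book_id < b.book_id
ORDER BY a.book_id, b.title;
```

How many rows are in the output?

9

INNER JOIN keeps only pairs where the ON condition holds.
Matching on a.book_id < b.book_id.
Matched pairs: 9.
Total: 9 rows.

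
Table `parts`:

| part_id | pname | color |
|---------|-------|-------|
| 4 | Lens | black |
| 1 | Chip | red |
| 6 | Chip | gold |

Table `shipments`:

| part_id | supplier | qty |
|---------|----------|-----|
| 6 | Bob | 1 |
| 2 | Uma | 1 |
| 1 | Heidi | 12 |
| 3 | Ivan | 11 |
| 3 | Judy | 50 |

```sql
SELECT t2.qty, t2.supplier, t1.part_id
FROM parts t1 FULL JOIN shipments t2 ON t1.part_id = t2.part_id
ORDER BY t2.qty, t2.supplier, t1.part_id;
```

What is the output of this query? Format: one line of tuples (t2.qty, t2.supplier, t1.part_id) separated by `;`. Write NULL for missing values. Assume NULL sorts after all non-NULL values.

FULL OUTER JOIN keeps every row from both sides; unmatched rows get NULL for the other side's columns.
Matching on t1.part_id = t2.part_id.
Matched pairs: 2; unmatched t1 rows kept: 1; unmatched t2 rows kept: 3.

(1, Bob, 6); (1, Uma, NULL); (11, Ivan, NULL); (12, Heidi, 1); (50, Judy, NULL); (NULL, NULL, 4)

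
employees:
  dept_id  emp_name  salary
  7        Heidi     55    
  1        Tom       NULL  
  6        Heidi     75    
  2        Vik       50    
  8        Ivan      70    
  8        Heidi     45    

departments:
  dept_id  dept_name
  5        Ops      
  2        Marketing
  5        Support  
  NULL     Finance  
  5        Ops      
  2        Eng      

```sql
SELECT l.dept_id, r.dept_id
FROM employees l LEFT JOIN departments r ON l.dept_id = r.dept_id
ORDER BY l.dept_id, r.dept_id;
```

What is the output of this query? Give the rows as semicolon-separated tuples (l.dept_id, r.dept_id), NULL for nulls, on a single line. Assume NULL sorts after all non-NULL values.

(1, NULL); (2, 2); (2, 2); (6, NULL); (7, NULL); (8, NULL); (8, NULL)

LEFT JOIN keeps every row from `employees`; unmatched rows get NULL for `departments`'s columns.
Matching on l.dept_id = r.dept_id. A NULL in a compared column never satisfies the condition.
- l row (dept_id=7): no match → kept, r columns NULL.
- l row (dept_id=1): no match → kept, r columns NULL.
- l row (dept_id=6): no match → kept, r columns NULL.
- l row (dept_id=2): matches 2 r row(s) → 2 output row(s).
- l row (dept_id=8): no match → kept, r columns NULL.
- l row (dept_id=8): no match → kept, r columns NULL.
After projecting and ordering:
l.dept_id | r.dept_id
1 | NULL
2 | 2
2 | 2
6 | NULL
7 | NULL
8 | NULL
8 | NULL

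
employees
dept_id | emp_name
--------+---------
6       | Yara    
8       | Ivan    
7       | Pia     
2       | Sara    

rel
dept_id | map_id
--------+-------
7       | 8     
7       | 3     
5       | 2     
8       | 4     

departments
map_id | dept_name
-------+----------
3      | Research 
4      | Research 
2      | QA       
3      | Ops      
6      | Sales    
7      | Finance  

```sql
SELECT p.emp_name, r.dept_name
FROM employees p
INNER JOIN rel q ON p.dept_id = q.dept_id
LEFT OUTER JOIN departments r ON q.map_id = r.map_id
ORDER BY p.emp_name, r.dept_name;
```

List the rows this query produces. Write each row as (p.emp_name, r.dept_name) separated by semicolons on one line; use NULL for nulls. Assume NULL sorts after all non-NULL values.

Step 1 — p INNER JOIN q on dept_id → 3 row(s).
Then LEFT JOIN `departments r` on map_id: each of those 3 rows is kept; rows whose q.map_id has no match in r get NULL for r's columns.

(Ivan, Research); (Pia, Ops); (Pia, Research); (Pia, NULL)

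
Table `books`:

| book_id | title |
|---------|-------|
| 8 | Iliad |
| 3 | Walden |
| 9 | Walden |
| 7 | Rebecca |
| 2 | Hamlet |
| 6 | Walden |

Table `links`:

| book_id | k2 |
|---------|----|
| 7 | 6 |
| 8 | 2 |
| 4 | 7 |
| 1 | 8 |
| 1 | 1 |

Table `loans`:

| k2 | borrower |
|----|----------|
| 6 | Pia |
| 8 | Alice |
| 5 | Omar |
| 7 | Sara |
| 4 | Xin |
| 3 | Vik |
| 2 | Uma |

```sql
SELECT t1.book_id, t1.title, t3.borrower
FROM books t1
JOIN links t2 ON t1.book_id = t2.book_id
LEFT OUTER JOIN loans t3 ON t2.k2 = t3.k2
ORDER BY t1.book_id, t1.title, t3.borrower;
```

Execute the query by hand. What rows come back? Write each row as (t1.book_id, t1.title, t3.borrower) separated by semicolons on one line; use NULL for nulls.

Joins associate left-to-right: books INNER JOIN links on book_id gives 2 intermediate row(s).
Then LEFT JOIN `loans t3` on k2: each of those 2 rows is kept; rows whose t2.k2 has no match in t3 get NULL for t3's columns.

(7, Rebecca, Pia); (8, Iliad, Uma)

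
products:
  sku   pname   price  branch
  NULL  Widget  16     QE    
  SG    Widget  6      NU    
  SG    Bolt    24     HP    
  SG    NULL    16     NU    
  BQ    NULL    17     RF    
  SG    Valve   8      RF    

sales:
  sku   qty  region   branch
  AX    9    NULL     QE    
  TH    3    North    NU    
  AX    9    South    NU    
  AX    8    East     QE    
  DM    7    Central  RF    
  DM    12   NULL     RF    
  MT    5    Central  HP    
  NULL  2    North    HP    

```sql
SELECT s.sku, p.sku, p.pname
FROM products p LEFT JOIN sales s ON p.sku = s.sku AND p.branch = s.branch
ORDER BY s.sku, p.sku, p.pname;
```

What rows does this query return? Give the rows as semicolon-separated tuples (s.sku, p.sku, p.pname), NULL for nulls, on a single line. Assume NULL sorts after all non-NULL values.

LEFT JOIN keeps every row from `products`; unmatched rows get NULL for `sales`'s columns.
Matching on p.sku = s.sku AND p.branch = s.branch. A NULL in a compared column never satisfies the condition.
Matched pairs: 0; unmatched p rows kept: 6.

(NULL, BQ, NULL); (NULL, SG, Bolt); (NULL, SG, Valve); (NULL, SG, Widget); (NULL, SG, NULL); (NULL, NULL, Widget)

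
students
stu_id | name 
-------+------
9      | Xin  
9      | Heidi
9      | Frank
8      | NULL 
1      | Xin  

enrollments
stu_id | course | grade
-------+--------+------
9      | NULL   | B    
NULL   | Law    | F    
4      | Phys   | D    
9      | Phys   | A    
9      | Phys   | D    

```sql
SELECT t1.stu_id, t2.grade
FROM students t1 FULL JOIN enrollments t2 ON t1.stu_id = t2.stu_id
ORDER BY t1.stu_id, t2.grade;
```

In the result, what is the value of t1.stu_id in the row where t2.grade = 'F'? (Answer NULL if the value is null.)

NULL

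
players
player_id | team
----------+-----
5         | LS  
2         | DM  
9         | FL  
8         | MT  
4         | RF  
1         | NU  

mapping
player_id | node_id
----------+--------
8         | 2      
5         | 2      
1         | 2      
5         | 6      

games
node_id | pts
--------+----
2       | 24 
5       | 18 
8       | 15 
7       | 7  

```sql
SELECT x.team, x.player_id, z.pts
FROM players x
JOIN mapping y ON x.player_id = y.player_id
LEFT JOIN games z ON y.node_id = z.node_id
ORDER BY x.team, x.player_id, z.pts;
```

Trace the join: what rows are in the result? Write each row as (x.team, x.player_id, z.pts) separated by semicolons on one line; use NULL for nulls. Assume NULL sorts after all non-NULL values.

Step 1 — x INNER JOIN y on player_id → 4 row(s).
Then LEFT JOIN `games z` on node_id: each of those 4 rows is kept; rows whose y.node_id has no match in z get NULL for z's columns.

(LS, 5, 24); (LS, 5, NULL); (MT, 8, 24); (NU, 1, 24)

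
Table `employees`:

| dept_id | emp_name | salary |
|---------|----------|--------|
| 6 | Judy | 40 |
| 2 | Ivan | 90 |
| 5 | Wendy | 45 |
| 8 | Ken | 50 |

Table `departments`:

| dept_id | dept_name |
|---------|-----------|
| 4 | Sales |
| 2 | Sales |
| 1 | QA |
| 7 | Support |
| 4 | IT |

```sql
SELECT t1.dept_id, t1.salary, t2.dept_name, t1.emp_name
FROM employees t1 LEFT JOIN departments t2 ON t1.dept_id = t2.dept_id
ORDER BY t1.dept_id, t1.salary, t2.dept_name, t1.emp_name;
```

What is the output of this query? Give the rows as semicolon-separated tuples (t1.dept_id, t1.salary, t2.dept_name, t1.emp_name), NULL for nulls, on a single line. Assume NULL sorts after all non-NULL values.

LEFT JOIN keeps every row from `employees`; unmatched rows get NULL for `departments`'s columns.
Matching on t1.dept_id = t2.dept_id.
Matched pairs: 1; unmatched t1 rows kept: 3.

(2, 90, Sales, Ivan); (5, 45, NULL, Wendy); (6, 40, NULL, Judy); (8, 50, NULL, Ken)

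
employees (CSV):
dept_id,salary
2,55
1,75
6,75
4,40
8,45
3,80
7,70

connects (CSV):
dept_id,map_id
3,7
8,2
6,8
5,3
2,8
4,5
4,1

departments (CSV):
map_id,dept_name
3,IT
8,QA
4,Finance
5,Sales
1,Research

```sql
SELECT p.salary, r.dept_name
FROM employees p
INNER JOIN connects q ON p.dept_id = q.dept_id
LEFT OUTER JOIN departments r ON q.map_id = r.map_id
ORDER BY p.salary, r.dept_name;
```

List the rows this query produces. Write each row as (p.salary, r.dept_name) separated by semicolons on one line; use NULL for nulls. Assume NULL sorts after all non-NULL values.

Joins associate left-to-right: employees INNER JOIN connects on dept_id gives 6 intermediate row(s).
Then LEFT JOIN `departments r` on map_id: each of those 6 rows is kept; rows whose q.map_id has no match in r get NULL for r's columns.

(40, Research); (40, Sales); (45, NULL); (55, QA); (75, QA); (80, NULL)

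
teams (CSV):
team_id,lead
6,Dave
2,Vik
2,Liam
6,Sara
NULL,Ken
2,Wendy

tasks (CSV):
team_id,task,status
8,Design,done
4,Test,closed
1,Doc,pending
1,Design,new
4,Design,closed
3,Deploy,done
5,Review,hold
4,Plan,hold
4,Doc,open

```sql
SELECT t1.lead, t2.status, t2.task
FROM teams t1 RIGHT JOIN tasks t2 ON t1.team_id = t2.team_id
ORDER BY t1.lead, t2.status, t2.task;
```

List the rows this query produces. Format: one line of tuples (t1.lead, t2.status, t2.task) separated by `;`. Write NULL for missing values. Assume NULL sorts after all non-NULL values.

(NULL, closed, Design); (NULL, closed, Test); (NULL, done, Deploy); (NULL, done, Design); (NULL, hold, Plan); (NULL, hold, Review); (NULL, new, Design); (NULL, open, Doc); (NULL, pending, Doc)

RIGHT JOIN keeps every row from `tasks`; unmatched rows get NULL for `teams`'s columns.
Matching on t1.team_id = t2.team_id. A NULL in a compared column never satisfies the condition.
Matched pairs: 0; unmatched t2 rows kept: 9.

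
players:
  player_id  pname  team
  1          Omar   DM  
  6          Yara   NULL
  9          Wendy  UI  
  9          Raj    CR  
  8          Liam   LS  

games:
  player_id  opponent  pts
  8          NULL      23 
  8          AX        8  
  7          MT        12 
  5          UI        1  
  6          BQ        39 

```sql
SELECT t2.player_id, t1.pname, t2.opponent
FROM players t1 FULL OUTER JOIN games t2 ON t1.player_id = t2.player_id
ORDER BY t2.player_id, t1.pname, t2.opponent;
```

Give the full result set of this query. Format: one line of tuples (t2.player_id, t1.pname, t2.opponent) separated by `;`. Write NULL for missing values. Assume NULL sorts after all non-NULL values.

(5, NULL, UI); (6, Yara, BQ); (7, NULL, MT); (8, Liam, AX); (8, Liam, NULL); (NULL, Omar, NULL); (NULL, Raj, NULL); (NULL, Wendy, NULL)

FULL OUTER JOIN keeps every row from both sides; unmatched rows get NULL for the other side's columns.
Matching on t1.player_id = t2.player_id.
Matched pairs: 3; unmatched t1 rows kept: 3; unmatched t2 rows kept: 2.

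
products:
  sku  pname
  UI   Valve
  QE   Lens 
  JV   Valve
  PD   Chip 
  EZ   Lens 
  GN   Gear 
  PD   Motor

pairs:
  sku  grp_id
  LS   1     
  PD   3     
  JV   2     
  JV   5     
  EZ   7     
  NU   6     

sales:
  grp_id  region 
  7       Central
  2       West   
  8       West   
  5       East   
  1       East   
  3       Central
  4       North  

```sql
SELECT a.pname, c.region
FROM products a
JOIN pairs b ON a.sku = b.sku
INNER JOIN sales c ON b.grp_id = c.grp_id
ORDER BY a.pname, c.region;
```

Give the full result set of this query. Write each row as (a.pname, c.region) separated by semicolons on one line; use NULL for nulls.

(Chip, Central); (Lens, Central); (Motor, Central); (Valve, East); (Valve, West)

Evaluate left to right. First `products a INNER JOIN pairs b` on sku: 5 row(s).
Then INNER JOIN `sales c` on grp_id: keep only rows whose b.grp_id appears in c.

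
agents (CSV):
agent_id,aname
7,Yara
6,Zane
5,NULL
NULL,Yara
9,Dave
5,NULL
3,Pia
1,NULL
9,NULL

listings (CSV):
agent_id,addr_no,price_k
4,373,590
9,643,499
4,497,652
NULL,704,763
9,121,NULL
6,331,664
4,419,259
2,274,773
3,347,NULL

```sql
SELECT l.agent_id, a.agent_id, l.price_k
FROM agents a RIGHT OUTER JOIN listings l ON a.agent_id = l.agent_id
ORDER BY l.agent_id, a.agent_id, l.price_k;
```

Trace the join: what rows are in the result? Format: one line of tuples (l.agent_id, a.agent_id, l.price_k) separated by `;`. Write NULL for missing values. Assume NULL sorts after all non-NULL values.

(2, NULL, 773); (3, 3, NULL); (4, NULL, 259); (4, NULL, 590); (4, NULL, 652); (6, 6, 664); (9, 9, 499); (9, 9, 499); (9, 9, NULL); (9, 9, NULL); (NULL, NULL, 763)

RIGHT JOIN keeps every row from `listings`; unmatched rows get NULL for `agents`'s columns.
Matching on a.agent_id = l.agent_id. A NULL in a compared column never satisfies the condition.
- a (agent_id=7) has no partner in l.
- a (agent_id=6) pairs with 1 row(s) of l.
- a (agent_id=5) has no partner in l.
- a (agent_id=NULL) has no partner in l.
- a (agent_id=9) pairs with 2 row(s) of l.
- a (agent_id=5) has no partner in l.
- a (agent_id=3) pairs with 1 row(s) of l.
- a (agent_id=1) has no partner in l.
- a (agent_id=9) pairs with 2 row(s) of l.
- 5 row(s) from l found no a partner → padded with NULL.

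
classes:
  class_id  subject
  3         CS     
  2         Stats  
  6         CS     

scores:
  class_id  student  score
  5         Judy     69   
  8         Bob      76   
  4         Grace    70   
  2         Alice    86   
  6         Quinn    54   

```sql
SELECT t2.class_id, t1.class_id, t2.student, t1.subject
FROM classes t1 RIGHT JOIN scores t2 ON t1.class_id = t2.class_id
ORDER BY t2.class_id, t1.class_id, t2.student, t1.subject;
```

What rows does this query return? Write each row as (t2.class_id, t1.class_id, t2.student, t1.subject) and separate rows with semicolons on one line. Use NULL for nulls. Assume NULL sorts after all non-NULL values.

(2, 2, Alice, Stats); (4, NULL, Grace, NULL); (5, NULL, Judy, NULL); (6, 6, Quinn, CS); (8, NULL, Bob, NULL)

RIGHT JOIN keeps every row from `scores`; unmatched rows get NULL for `classes`'s columns.
Matching on t1.class_id = t2.class_id.
Matched pairs: 2; unmatched t2 rows kept: 3.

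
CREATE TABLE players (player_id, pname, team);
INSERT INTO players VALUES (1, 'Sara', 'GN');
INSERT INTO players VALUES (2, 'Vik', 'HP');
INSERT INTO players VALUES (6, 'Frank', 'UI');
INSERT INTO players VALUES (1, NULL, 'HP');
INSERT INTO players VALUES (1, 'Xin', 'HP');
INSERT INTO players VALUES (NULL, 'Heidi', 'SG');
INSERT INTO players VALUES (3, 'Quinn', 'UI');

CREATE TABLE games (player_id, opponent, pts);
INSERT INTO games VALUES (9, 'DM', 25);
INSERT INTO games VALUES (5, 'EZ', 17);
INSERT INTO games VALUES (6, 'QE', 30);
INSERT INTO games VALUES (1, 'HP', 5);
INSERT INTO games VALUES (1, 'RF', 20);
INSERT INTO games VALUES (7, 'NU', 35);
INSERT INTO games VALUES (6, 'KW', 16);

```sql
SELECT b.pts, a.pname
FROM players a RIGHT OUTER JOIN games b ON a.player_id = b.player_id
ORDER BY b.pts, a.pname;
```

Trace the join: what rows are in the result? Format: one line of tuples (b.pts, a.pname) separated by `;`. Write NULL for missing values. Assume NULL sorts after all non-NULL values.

(5, Sara); (5, Xin); (5, NULL); (16, Frank); (17, NULL); (20, Sara); (20, Xin); (20, NULL); (25, NULL); (30, Frank); (35, NULL)

RIGHT JOIN keeps every row from `games`; unmatched rows get NULL for `players`'s columns.
Matching on a.player_id = b.player_id. A NULL in a compared column never satisfies the condition.
Matched pairs: 8; unmatched b rows kept: 3.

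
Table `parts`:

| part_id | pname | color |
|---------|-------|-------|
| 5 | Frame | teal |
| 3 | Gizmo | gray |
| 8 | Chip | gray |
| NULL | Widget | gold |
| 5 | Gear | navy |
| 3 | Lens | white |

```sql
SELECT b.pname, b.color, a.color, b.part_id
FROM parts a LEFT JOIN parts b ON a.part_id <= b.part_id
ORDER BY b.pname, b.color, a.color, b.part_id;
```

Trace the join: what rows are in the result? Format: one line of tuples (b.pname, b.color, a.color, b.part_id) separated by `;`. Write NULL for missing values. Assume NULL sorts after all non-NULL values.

LEFT JOIN keeps every row from `parts a`; unmatched rows get NULL for `parts b`'s columns.
Matching on a.part_id <= b.part_id. A NULL in a compared column never satisfies the condition.
- part_id=5: 3 matching b row(s), so 3 row(s) emitted.
- part_id=3: 5 matching b row(s), so 5 row(s) emitted.
- part_id=8: 1 matching b row(s), so 1 row(s) emitted.
- part_id=NULL: no b row matches, row kept with b columns NULL.
- part_id=5: 3 matching b row(s), so 3 row(s) emitted.
- part_id=3: 5 matching b row(s), so 5 row(s) emitted.

(Chip, gray, gray, 8); (Chip, gray, gray, 8); (Chip, gray, navy, 8); (Chip, gray, teal, 8); (Chip, gray, white, 8); (Frame, teal, gray, 5); (Frame, teal, navy, 5); (Frame, teal, teal, 5); (Frame, teal, white, 5); (Gear, navy, gray, 5); (Gear, navy, navy, 5); (Gear, navy, teal, 5); (Gear, navy, white, 5); (Gizmo, gray, gray, 3); (Gizmo, gray, white, 3); (Lens, white, gray, 3); (Lens, white, white, 3); (NULL, NULL, gold, NULL)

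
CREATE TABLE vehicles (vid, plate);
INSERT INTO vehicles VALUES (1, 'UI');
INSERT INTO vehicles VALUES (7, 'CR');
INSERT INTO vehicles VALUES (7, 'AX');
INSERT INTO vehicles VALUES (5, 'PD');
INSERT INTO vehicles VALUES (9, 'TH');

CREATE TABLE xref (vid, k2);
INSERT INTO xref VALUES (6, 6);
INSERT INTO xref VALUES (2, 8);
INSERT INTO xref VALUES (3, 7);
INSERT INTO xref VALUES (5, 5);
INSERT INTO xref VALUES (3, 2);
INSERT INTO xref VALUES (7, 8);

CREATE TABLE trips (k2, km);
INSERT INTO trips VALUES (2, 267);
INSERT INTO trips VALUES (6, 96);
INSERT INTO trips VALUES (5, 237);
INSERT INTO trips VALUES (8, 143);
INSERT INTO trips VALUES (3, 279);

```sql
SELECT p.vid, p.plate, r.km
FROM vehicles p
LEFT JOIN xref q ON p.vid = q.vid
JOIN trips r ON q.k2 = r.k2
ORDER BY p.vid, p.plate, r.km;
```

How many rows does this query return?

Joins associate left-to-right: vehicles LEFT JOIN xref on vid gives 5 intermediate row(s).
Then INNER JOIN `trips r` on k2: keep only rows whose q.k2 appears in r.
Result: 3 row(s).

3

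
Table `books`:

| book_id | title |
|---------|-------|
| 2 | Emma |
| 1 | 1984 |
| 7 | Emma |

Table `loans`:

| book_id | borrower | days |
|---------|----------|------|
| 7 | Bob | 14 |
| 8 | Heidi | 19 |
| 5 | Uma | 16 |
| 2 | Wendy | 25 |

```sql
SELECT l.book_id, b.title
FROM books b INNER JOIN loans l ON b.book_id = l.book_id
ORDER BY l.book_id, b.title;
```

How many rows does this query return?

INNER JOIN keeps only pairs where the ON condition holds.
Matching on b.book_id = l.book_id.
- b[0] book_id=2 → 1 match(es) in l → 1 row(s).
- b[1] book_id=1 → no match; dropped.
- b[2] book_id=7 → 1 match(es) in l → 1 row(s).
Total: 2 rows.

2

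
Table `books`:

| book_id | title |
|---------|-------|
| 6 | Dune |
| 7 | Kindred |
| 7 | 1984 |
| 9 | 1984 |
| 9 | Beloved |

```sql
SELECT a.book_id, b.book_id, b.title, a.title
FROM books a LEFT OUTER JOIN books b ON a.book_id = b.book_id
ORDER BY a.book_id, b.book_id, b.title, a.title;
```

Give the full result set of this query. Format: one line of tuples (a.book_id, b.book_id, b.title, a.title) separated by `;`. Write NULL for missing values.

(6, 6, Dune, Dune); (7, 7, 1984, 1984); (7, 7, 1984, Kindred); (7, 7, Kindred, 1984); (7, 7, Kindred, Kindred); (9, 9, 1984, 1984); (9, 9, 1984, Beloved); (9, 9, Beloved, 1984); (9, 9, Beloved, Beloved)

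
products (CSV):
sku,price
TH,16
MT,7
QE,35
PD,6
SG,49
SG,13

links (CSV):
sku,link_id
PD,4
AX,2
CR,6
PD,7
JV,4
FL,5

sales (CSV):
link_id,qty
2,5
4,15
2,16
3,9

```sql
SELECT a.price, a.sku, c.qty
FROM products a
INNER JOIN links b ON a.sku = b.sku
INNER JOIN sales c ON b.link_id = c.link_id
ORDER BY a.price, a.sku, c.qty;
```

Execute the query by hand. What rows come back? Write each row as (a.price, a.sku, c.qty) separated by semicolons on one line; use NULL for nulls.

(6, PD, 15)

Joins associate left-to-right: products INNER JOIN links on sku gives 2 intermediate row(s).
Then INNER JOIN `sales c` on link_id: keep only rows whose b.link_id appears in c.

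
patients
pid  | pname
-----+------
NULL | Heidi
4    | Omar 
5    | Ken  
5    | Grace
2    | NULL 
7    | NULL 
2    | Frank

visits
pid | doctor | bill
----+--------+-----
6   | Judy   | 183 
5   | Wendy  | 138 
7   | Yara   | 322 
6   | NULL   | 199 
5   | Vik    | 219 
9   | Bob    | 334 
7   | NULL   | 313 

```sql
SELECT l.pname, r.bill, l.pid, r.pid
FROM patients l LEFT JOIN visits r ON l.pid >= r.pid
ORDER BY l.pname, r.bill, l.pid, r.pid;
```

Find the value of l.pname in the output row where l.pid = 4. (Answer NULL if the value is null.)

LEFT JOIN keeps every row from `patients`; unmatched rows get NULL for `visits`'s columns.
Matching on l.pid >= r.pid. A NULL in a compared column never satisfies the condition.
Matched pairs: 10; unmatched l rows kept: 4.

Omar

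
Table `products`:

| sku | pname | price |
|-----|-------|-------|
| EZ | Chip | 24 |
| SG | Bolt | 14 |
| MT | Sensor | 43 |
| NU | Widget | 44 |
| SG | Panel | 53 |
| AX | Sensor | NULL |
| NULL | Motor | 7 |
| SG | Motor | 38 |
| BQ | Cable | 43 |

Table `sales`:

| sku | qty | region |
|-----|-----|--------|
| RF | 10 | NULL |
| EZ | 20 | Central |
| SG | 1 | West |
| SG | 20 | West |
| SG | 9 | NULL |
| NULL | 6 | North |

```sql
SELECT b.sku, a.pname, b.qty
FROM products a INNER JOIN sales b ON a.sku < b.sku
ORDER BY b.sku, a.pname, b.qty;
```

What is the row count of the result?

22

INNER JOIN keeps only pairs where the ON condition holds.
Matching on a.sku < b.sku. A NULL in a compared column never satisfies the condition.
- a[0] sku=EZ → 4 match(es) in b → 4 row(s).
- a[1] sku=SG → no match; dropped.
- a[2] sku=MT → 4 match(es) in b → 4 row(s).
- a[3] sku=NU → 4 match(es) in b → 4 row(s).
- a[4] sku=SG → no match; dropped.
- a[5] sku=AX → 5 match(es) in b → 5 row(s).
- a[6] sku=NULL → no match; dropped.
- a[7] sku=SG → no match; dropped.
- a[8] sku=BQ → 5 match(es) in b → 5 row(s).
Total: 22 rows.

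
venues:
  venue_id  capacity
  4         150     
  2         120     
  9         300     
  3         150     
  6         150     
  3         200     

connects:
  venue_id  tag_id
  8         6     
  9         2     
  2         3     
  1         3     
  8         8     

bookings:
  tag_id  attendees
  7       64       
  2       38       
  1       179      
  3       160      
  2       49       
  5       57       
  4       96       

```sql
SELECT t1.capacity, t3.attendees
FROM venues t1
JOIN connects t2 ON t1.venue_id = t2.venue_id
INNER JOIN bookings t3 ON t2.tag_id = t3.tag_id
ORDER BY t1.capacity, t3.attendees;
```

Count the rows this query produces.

3

Joins associate left-to-right: venues INNER JOIN connects on venue_id gives 2 intermediate row(s).
Then INNER JOIN `bookings t3` on tag_id: keep only rows whose t2.tag_id appears in t3.
Result: 3 row(s).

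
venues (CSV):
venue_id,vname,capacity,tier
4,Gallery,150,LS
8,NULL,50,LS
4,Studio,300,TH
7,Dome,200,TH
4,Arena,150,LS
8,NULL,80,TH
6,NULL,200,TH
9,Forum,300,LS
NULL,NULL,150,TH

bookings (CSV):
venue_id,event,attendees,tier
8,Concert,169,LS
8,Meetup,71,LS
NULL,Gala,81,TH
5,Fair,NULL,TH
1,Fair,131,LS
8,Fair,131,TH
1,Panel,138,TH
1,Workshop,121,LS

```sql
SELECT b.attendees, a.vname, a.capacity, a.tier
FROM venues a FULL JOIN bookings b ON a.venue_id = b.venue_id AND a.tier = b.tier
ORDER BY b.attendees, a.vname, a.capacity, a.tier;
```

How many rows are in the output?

FULL OUTER JOIN keeps every row from both sides; unmatched rows get NULL for the other side's columns.
Matching on a.venue_id = b.venue_id AND a.tier = b.tier. A NULL in a compared column never satisfies the condition.
- a (venue_id=4, tier=LS) has no partner → padded with NULL.
- a (venue_id=8, tier=LS) pairs with 2 row(s) of b.
- a (venue_id=4, tier=TH) has no partner → padded with NULL.
- a (venue_id=7, tier=TH) has no partner → padded with NULL.
- a (venue_id=4, tier=LS) has no partner → padded with NULL.
- a (venue_id=8, tier=TH) pairs with 1 row(s) of b.
- a (venue_id=6, tier=TH) has no partner → padded with NULL.
- a (venue_id=9, tier=LS) has no partner → padded with NULL.
- a (venue_id=NULL, tier=TH) has no partner → padded with NULL.
- 5 b row(s) had no a match → kept, a columns NULL.
Total: 3 matched + 12 padded = 15 rows.

15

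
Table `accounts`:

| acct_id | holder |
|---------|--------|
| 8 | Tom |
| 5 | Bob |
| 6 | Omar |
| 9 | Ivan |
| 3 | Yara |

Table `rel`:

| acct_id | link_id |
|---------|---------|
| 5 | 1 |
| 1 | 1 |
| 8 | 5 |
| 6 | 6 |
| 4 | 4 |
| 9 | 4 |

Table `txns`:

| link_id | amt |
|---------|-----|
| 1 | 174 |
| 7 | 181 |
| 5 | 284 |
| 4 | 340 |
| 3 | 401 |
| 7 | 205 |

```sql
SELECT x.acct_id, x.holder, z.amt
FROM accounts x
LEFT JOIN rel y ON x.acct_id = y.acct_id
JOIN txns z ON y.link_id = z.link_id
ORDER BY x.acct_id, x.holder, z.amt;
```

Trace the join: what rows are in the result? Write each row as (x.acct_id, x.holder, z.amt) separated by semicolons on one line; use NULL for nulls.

(5, Bob, 174); (8, Tom, 284); (9, Ivan, 340)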